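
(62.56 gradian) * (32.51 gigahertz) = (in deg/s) 1.83e+12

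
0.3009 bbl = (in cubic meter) 0.04784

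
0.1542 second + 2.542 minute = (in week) 0.0002524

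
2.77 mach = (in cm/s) 9.432e+04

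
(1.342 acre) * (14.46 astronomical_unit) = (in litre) 1.175e+19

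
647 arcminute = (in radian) 0.1882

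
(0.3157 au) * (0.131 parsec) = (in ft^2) 2.055e+27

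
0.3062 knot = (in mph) 0.3524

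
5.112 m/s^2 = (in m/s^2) 5.112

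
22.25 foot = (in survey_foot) 22.25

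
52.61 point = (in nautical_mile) 1.002e-05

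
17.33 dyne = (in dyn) 17.33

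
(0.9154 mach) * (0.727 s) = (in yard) 247.8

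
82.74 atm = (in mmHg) 6.288e+04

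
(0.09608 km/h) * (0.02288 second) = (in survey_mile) 3.794e-07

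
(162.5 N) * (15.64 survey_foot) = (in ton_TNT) 1.851e-07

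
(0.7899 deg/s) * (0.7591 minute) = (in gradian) 39.97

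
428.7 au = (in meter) 6.413e+13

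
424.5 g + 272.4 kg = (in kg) 272.8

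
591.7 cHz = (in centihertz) 591.7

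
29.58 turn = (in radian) 185.9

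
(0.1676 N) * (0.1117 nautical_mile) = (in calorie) 8.287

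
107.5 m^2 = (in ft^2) 1157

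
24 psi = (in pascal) 1.655e+05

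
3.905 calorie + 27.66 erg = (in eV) 1.02e+20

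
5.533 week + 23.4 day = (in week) 8.876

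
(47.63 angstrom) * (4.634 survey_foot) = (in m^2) 6.727e-09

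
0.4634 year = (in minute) 2.436e+05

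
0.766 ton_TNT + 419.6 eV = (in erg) 3.205e+16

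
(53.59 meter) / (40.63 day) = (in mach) 4.483e-08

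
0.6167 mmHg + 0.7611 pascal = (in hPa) 0.8298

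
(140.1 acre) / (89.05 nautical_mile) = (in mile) 0.002136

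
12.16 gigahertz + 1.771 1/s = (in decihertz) 1.216e+11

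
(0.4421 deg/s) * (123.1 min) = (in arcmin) 1.959e+05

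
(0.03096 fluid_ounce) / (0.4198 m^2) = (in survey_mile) 1.355e-09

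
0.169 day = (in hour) 4.056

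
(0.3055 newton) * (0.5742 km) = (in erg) 1.754e+09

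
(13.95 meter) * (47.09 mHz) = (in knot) 1.277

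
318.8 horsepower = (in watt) 2.377e+05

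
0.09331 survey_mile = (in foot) 492.7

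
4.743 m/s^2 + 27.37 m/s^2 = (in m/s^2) 32.11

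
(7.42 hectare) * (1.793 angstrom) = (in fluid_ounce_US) 0.4499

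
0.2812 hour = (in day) 0.01172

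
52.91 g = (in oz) 1.866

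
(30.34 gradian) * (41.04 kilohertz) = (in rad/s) 1.956e+04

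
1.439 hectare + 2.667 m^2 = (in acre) 3.557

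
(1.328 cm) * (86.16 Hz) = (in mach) 0.00336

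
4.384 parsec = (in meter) 1.353e+17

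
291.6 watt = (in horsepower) 0.391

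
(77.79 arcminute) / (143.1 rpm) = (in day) 1.748e-08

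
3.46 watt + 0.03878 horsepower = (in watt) 32.38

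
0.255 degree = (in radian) 0.004451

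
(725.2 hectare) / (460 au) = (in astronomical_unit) 7.044e-19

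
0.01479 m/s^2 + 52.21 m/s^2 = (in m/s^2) 52.22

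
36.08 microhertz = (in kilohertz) 3.608e-08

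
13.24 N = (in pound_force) 2.976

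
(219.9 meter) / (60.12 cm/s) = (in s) 365.8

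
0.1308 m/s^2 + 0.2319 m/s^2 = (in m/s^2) 0.3627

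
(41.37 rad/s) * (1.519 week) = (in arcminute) 1.307e+11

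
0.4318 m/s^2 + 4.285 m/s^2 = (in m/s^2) 4.717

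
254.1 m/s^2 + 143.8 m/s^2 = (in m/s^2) 397.9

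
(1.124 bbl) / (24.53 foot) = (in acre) 5.906e-06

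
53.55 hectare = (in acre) 132.3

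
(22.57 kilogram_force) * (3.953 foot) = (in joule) 266.7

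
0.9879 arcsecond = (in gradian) 0.0003049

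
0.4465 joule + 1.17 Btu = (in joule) 1235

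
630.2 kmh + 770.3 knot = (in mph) 1278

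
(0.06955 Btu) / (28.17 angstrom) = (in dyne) 2.605e+15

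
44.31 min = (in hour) 0.7385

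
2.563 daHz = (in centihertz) 2563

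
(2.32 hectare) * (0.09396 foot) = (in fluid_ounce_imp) 2.338e+07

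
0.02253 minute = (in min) 0.02253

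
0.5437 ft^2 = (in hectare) 5.051e-06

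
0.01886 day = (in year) 5.167e-05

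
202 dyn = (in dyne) 202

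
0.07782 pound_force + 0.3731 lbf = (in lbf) 0.4509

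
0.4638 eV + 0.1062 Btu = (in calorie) 26.78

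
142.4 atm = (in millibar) 1.443e+05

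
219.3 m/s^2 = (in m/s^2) 219.3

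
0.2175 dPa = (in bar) 2.175e-07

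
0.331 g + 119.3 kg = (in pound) 263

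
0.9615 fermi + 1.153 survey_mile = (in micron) 1.856e+09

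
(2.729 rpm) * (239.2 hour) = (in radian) 2.461e+05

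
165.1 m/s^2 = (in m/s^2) 165.1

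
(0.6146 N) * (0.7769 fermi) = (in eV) 2980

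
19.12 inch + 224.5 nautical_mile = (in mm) 4.158e+08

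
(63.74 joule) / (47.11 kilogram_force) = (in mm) 138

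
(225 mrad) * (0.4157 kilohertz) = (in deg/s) 5359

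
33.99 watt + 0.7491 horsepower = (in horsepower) 0.7947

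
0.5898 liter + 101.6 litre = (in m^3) 0.1022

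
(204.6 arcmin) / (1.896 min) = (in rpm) 0.004996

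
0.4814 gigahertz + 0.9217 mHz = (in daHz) 4.814e+07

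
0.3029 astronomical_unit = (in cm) 4.531e+12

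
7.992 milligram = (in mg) 7.992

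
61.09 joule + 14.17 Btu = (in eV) 9.369e+22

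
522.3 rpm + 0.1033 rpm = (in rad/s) 54.71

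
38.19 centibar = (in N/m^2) 3.819e+04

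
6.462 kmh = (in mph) 4.015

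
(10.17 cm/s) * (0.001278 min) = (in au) 5.213e-14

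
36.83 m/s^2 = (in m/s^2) 36.83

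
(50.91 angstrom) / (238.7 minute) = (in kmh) 1.28e-12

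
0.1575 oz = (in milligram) 4465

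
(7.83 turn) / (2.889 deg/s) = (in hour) 0.271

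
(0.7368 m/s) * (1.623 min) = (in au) 4.796e-10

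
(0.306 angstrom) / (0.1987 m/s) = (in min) 2.567e-12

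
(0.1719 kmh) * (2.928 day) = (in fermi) 1.208e+19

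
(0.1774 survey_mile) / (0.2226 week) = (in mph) 0.004744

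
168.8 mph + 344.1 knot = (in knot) 490.8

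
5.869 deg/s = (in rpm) 0.9782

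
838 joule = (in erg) 8.38e+09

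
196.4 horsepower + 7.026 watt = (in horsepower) 196.4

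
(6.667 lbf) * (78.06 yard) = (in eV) 1.321e+22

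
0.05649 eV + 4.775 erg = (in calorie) 1.141e-07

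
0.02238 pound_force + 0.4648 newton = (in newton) 0.5644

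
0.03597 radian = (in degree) 2.061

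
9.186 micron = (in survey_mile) 5.708e-09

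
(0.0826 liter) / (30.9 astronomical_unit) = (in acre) 4.415e-21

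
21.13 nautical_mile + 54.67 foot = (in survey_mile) 24.33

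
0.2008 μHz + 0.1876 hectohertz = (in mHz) 1.876e+04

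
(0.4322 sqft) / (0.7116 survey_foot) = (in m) 0.1851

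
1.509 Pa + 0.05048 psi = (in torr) 2.622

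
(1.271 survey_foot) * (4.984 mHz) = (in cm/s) 0.1931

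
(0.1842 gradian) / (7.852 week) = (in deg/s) 3.491e-08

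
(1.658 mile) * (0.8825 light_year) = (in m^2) 2.228e+19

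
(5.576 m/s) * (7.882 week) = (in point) 7.535e+10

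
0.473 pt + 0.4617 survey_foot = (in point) 399.4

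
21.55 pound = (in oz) 344.8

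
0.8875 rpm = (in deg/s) 5.325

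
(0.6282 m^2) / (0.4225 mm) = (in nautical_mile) 0.8028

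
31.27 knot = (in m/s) 16.09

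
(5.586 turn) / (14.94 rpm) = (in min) 0.3739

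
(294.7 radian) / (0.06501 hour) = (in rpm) 12.02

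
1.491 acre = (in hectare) 0.6034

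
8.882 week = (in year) 0.1703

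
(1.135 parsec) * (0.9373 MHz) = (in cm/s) 3.283e+24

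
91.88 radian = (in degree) 5264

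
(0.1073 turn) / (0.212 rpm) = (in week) 5.021e-05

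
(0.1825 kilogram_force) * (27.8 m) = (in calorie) 11.89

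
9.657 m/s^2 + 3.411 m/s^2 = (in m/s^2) 13.07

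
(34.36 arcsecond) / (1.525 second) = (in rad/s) 0.0001092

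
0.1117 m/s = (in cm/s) 11.17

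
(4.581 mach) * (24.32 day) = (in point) 9.291e+12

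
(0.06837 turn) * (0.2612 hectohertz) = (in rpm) 107.1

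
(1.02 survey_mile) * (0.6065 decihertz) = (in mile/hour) 222.7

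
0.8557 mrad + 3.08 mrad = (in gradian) 0.2506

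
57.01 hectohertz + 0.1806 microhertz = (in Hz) 5701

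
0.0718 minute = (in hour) 0.001197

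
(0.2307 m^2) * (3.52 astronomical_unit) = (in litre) 1.215e+14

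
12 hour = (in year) 0.00137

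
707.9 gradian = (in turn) 1.77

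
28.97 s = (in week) 4.79e-05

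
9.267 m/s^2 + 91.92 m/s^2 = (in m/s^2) 101.2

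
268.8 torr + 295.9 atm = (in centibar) 3.002e+04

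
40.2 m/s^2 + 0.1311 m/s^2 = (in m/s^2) 40.33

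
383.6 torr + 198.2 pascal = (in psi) 7.446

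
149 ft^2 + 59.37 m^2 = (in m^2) 73.21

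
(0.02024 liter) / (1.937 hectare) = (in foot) 3.428e-09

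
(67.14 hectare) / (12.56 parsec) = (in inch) 6.82e-11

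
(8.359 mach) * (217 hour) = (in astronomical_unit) 0.01486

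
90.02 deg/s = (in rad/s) 1.571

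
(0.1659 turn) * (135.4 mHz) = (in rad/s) 0.1411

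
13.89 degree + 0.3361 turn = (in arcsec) 4.856e+05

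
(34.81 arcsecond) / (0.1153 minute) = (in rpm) 0.000233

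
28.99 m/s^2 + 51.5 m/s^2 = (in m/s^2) 80.49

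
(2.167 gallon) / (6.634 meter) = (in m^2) 0.001237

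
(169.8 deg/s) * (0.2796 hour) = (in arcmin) 1.025e+07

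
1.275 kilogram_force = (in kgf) 1.275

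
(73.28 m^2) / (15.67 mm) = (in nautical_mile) 2.525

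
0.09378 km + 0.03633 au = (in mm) 5.435e+12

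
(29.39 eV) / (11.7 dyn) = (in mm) 4.025e-11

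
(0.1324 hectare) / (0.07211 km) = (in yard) 20.08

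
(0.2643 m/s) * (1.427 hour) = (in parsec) 4.4e-14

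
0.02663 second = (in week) 4.403e-08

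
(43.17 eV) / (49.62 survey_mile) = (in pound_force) 1.947e-23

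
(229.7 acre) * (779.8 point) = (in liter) 2.557e+08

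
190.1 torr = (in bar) 0.2534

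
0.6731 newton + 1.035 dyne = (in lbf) 0.1513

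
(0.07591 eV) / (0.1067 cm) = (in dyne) 1.14e-12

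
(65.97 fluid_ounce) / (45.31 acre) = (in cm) 1.064e-06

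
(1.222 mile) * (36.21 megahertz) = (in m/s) 7.121e+10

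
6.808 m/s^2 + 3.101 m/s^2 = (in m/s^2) 9.909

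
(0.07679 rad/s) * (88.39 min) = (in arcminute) 1.4e+06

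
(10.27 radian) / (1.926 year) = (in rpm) 1.615e-06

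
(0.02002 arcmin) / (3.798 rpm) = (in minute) 2.44e-07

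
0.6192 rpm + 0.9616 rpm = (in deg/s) 9.485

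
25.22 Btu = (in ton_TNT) 6.36e-06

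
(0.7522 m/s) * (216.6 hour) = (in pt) 1.663e+09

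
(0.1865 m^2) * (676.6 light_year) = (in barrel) 7.509e+18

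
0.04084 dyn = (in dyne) 0.04084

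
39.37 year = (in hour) 3.449e+05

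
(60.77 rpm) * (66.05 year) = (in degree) 7.595e+11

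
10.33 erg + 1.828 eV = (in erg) 10.33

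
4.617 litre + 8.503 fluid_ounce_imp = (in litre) 4.859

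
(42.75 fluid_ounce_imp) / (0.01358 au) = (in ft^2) 6.436e-12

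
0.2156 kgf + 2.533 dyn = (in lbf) 0.4753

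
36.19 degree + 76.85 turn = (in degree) 2.77e+04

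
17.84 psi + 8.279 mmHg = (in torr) 930.9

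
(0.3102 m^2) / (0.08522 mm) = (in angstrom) 3.64e+13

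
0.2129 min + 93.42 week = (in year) 1.792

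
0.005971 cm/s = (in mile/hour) 0.0001336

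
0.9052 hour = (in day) 0.03772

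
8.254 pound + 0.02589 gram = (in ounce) 132.1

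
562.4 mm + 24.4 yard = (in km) 0.02287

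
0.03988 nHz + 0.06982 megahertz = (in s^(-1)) 6.982e+04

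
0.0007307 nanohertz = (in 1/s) 7.307e-13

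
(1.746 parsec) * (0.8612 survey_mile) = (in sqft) 8.037e+20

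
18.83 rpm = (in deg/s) 113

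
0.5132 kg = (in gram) 513.2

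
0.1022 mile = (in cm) 1.645e+04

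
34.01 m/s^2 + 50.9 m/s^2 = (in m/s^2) 84.91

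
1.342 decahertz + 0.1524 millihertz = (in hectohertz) 0.1342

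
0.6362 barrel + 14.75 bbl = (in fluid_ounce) 8.272e+04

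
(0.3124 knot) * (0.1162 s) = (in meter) 0.01867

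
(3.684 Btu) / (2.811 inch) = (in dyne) 5.444e+09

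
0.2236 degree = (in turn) 0.0006211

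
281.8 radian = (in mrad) 2.818e+05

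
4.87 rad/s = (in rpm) 46.51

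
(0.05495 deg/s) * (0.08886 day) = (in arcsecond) 1.519e+06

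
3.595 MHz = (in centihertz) 3.595e+08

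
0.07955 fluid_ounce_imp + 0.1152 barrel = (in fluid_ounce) 619.4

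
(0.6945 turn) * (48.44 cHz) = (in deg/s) 121.1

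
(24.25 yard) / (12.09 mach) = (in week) 8.906e-09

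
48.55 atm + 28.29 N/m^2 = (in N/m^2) 4.919e+06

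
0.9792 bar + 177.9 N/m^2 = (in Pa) 9.81e+04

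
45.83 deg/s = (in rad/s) 0.7999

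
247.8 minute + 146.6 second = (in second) 1.501e+04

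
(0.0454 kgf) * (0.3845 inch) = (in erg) 4.348e+04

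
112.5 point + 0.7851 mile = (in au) 8.446e-09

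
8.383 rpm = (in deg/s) 50.3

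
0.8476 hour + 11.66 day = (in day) 11.7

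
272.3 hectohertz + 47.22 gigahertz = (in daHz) 4.722e+09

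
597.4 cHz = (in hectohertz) 0.05974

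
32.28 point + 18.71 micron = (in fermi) 1.141e+13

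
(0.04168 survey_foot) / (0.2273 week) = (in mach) 2.714e-10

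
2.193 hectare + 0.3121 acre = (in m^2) 2.319e+04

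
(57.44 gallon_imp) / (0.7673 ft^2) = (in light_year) 3.872e-16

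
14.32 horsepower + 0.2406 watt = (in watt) 1.068e+04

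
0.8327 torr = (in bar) 0.00111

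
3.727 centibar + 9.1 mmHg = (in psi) 0.7165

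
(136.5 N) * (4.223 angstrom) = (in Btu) 5.464e-11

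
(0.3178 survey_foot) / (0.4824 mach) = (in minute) 9.829e-06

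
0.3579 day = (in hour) 8.59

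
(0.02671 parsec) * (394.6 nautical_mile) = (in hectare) 6.023e+16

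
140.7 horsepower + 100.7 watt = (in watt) 1.05e+05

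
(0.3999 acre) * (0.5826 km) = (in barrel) 5.93e+06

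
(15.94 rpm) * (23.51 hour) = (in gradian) 8.994e+06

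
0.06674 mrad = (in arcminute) 0.2294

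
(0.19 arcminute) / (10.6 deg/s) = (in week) 4.94e-10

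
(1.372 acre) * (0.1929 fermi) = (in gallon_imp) 2.356e-10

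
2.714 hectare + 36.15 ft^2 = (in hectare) 2.714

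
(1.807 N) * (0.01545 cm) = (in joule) 0.0002792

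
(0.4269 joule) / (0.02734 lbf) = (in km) 0.00351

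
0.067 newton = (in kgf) 0.006832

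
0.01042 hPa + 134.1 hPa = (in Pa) 1.341e+04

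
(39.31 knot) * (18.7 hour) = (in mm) 1.361e+09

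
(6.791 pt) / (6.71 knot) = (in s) 0.000694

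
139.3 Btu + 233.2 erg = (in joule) 1.47e+05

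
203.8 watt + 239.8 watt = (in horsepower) 0.5949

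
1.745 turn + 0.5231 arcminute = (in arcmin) 3.769e+04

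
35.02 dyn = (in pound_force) 7.873e-05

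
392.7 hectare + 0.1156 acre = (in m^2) 3.927e+06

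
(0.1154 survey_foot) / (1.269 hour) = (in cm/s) 0.0007699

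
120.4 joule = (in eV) 7.515e+20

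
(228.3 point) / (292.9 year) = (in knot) 1.695e-11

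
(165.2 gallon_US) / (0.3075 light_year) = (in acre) 5.312e-20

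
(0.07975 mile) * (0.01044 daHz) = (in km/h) 48.24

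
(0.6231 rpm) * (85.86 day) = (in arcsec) 9.984e+10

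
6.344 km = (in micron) 6.344e+09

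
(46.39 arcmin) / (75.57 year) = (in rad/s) 5.662e-12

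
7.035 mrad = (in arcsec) 1451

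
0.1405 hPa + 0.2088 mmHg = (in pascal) 41.89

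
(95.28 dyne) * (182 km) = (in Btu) 0.1644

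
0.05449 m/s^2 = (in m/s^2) 0.05449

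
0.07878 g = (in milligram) 78.78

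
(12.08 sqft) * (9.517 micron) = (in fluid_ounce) 0.3612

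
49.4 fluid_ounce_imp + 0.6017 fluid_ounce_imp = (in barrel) 0.008936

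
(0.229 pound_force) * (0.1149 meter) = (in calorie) 0.02797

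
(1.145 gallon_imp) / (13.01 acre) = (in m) 9.887e-08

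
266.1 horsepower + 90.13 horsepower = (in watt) 2.656e+05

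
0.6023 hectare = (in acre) 1.488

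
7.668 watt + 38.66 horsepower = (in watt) 2.884e+04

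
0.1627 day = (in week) 0.02324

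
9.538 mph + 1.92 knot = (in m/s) 5.252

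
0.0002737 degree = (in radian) 4.777e-06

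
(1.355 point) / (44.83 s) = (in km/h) 3.839e-05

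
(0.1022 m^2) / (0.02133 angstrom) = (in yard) 5.24e+10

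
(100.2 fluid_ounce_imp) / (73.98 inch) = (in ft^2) 0.01631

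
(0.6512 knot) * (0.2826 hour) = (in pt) 9.661e+05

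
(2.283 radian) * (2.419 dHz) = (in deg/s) 31.64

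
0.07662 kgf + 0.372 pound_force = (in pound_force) 0.5409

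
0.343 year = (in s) 1.082e+07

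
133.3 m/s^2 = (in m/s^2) 133.3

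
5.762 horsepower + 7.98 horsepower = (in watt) 1.025e+04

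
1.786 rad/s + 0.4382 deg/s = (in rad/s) 1.794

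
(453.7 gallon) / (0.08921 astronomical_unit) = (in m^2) 1.287e-10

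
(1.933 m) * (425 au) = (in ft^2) 1.323e+15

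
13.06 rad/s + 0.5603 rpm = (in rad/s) 13.12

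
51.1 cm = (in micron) 5.11e+05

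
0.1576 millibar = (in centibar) 0.01576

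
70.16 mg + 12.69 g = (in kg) 0.01276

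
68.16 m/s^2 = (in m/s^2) 68.16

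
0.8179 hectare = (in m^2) 8179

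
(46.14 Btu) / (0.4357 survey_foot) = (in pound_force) 8.241e+04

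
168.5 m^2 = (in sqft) 1814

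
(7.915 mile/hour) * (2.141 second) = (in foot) 24.85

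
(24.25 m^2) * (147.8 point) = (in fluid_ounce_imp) 4.45e+04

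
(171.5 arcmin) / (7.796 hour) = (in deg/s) 0.0001018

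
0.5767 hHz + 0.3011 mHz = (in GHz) 5.767e-08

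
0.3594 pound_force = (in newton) 1.599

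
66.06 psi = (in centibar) 455.5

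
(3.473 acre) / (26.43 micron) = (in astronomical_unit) 0.003555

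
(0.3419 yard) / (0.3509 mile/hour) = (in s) 1.993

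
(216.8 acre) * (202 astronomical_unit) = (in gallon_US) 7.004e+21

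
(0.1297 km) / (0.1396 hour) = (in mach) 0.0007579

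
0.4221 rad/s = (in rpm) 4.031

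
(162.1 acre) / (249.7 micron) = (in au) 0.01756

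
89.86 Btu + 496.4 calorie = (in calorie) 2.316e+04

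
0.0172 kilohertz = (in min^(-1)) 1032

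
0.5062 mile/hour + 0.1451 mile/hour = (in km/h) 1.048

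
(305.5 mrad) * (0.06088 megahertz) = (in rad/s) 1.86e+04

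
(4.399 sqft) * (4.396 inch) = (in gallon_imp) 10.04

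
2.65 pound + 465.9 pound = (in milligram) 2.125e+08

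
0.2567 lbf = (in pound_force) 0.2567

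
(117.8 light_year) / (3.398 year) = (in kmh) 3.744e+10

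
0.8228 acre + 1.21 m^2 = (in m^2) 3331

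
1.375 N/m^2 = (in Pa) 1.375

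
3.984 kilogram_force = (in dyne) 3.907e+06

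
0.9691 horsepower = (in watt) 722.7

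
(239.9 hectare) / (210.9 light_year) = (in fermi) 1202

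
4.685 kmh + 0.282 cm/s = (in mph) 2.917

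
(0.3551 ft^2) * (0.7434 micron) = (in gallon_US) 6.479e-06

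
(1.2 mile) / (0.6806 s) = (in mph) 6347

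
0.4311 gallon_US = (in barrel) 0.01026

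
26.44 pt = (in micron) 9327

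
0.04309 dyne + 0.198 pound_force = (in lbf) 0.198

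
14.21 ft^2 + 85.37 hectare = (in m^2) 8.537e+05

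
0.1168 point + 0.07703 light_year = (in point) 2.066e+18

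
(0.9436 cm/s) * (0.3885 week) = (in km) 2.217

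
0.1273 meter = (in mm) 127.3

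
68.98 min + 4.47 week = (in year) 0.08586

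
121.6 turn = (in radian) 764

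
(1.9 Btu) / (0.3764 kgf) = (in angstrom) 5.431e+12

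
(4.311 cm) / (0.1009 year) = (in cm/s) 1.355e-06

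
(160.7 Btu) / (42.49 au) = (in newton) 2.667e-08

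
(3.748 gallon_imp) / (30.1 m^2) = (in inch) 0.02229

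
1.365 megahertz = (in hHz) 1.365e+04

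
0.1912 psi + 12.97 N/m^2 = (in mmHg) 9.985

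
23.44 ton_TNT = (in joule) 9.807e+10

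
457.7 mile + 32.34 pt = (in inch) 2.9e+07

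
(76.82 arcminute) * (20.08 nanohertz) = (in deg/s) 2.571e-08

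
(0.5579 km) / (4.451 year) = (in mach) 1.167e-08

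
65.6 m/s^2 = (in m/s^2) 65.6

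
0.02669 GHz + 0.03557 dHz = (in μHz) 2.669e+13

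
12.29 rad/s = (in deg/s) 704.2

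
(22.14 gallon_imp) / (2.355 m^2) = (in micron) 4.274e+04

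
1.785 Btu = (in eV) 1.175e+22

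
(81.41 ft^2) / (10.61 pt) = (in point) 5.728e+06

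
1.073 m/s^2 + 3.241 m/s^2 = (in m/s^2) 4.314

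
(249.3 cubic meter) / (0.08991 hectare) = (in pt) 786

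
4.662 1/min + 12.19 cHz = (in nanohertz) 1.996e+08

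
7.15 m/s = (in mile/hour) 15.99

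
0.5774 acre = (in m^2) 2337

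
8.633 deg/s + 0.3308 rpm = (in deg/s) 10.62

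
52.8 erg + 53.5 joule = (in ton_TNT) 1.279e-08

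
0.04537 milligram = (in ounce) 1.6e-06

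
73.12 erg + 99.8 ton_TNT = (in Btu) 3.958e+08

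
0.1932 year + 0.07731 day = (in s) 6.099e+06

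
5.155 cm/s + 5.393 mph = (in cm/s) 246.2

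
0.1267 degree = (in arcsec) 456.1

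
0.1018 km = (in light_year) 1.076e-14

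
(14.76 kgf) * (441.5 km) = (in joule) 6.391e+07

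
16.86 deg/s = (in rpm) 2.81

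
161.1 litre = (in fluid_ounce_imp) 5670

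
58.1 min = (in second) 3486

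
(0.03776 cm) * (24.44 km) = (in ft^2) 99.34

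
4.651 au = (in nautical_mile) 3.757e+08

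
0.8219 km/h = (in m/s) 0.2283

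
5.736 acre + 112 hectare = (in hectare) 114.3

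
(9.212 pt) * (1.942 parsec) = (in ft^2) 2.096e+15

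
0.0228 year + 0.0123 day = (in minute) 1.2e+04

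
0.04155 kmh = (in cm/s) 1.154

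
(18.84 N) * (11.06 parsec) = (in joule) 6.43e+18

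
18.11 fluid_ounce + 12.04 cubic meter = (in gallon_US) 3181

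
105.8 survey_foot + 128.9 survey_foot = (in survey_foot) 234.7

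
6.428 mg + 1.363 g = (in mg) 1369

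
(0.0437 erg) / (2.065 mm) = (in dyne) 0.2116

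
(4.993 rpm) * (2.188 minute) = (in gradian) 4370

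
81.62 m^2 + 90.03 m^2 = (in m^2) 171.7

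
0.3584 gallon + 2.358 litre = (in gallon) 0.9813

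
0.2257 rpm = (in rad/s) 0.02364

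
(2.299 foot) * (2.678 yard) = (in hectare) 0.0001716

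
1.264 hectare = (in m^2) 1.264e+04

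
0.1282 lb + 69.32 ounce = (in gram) 2023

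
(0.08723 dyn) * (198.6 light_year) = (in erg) 1.639e+19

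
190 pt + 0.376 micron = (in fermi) 6.703e+13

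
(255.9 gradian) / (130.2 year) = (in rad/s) 9.79e-10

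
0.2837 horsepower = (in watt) 211.6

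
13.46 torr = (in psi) 0.2603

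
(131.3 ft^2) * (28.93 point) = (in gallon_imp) 27.38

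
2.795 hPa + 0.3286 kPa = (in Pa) 608.1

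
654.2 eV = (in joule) 1.048e-16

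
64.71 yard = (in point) 1.677e+05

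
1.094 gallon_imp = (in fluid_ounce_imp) 175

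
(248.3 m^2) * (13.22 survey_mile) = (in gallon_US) 1.396e+09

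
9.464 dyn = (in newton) 9.464e-05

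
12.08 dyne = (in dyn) 12.08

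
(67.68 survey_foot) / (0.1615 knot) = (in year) 7.873e-06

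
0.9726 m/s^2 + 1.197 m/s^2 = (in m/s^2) 2.17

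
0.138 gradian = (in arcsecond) 447.1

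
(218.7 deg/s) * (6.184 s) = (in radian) 23.6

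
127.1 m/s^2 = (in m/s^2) 127.1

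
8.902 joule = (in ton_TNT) 2.128e-09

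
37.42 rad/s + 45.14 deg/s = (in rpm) 364.9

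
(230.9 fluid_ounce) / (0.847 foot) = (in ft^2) 0.2847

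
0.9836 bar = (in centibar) 98.36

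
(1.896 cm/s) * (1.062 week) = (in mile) 7.567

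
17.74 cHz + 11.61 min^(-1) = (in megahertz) 3.709e-07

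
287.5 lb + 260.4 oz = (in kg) 137.8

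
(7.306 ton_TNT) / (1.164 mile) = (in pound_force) 3.668e+06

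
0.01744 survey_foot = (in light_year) 5.619e-19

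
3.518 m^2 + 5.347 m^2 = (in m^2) 8.865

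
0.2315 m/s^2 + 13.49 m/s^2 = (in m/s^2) 13.72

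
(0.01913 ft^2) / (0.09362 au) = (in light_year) 1.341e-29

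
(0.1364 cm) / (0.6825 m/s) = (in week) 3.304e-09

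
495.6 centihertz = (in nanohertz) 4.956e+09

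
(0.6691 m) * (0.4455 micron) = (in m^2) 2.981e-07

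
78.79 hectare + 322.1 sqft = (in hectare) 78.79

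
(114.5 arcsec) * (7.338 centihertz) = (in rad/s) 4.073e-05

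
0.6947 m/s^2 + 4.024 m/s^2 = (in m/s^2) 4.719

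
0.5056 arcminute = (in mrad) 0.1471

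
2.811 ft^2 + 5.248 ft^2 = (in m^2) 0.7487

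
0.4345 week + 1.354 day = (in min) 6330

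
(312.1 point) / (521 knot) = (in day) 4.755e-09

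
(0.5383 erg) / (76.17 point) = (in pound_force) 4.504e-07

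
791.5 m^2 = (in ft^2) 8520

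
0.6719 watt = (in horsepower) 0.000901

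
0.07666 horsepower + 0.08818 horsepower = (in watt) 122.9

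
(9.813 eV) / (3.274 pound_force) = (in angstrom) 1.08e-09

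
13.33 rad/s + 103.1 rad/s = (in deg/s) 6671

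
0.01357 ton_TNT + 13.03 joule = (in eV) 3.544e+26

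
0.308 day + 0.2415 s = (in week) 0.044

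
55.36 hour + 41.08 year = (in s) 1.296e+09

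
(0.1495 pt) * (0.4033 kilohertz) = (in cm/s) 2.127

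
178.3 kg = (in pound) 393.1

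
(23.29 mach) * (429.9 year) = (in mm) 1.075e+17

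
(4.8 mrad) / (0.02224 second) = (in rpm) 2.061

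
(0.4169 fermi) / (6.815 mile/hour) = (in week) 2.263e-22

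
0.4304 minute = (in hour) 0.007173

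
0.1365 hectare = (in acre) 0.3373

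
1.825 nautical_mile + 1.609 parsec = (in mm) 4.965e+19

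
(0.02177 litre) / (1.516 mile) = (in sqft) 9.605e-08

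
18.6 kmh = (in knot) 10.04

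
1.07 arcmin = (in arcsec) 64.2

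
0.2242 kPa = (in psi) 0.03252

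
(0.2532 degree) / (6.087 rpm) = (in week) 1.146e-08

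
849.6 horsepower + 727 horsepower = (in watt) 1.176e+06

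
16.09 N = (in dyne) 1.609e+06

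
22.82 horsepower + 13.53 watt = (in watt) 1.703e+04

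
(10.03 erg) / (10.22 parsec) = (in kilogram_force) 3.243e-25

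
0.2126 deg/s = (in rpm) 0.03543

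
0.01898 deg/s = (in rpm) 0.003163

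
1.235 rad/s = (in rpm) 11.79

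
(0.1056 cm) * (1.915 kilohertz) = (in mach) 0.005939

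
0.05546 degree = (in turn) 0.0001541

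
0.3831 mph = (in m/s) 0.1713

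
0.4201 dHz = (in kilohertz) 4.201e-05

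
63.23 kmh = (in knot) 34.14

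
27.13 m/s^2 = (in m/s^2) 27.13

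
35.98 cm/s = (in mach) 0.001057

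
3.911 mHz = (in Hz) 0.003911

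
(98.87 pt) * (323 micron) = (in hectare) 1.127e-09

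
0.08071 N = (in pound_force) 0.01814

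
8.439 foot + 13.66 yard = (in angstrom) 1.506e+11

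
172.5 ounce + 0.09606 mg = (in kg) 4.89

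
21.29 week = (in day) 149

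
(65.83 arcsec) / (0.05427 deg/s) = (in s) 0.3369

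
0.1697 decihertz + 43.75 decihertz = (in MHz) 4.392e-06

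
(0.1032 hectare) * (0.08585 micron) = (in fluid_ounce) 2.996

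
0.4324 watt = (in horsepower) 0.0005799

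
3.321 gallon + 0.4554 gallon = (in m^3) 0.0143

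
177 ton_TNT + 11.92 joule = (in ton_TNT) 177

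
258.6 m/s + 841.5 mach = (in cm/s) 2.868e+07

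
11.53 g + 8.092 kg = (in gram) 8104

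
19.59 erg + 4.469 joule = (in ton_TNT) 1.068e-09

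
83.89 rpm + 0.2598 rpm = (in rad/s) 8.812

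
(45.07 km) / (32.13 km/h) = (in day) 0.05845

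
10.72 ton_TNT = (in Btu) 4.251e+07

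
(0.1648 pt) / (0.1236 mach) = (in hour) 3.837e-10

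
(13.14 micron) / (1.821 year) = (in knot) 4.448e-13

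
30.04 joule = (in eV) 1.875e+20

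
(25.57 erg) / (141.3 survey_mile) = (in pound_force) 2.528e-12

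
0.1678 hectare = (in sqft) 1.806e+04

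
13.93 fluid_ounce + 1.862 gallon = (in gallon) 1.971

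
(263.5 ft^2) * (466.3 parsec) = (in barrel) 2.215e+21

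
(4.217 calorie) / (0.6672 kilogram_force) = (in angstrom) 2.697e+10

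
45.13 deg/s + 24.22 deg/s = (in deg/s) 69.35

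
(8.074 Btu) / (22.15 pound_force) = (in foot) 283.7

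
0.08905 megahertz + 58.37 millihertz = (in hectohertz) 890.5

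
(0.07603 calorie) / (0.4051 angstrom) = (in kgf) 8.007e+08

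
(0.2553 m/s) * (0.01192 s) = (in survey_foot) 0.009984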